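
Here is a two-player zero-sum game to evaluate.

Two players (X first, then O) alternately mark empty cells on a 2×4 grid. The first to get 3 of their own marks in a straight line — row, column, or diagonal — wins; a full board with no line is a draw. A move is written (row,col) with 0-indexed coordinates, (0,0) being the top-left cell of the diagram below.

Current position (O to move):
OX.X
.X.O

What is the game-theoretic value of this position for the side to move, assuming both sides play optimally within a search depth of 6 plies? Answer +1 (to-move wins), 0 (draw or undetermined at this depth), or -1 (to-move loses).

value(OX.X/.X.O, O) = 0

p1 O@[OX.X/.X.O]: (0,2)[OXOX/.X.O]+0* (1,0)[OX.X/OX.O]-1 (1,2)[OX.X/.XOO]-1
p2 X@[OXOX/.X.O]: (1,0)[OXOX/XX.O]+0* (1,2)[OXOX/.XXO]+0
p3 O@[OXOX/XX.O]: (1,2)[OXOX/XXOO]+0*
p4 X@[OXOX/XXOO] terminal +0; root [OX.X/.X.O] d6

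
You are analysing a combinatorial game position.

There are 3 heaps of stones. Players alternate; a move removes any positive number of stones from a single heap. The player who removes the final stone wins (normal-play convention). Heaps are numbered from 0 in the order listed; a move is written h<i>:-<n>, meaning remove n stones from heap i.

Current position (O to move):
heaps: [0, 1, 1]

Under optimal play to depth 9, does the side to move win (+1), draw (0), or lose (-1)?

p1 O@[(0,1,1)]: h1:-1[(0,0,1)]-1* h2:-1[(0,1,0)]-1
p2 X@[(0,0,1)]: h2:-1[(0,0,0)]+1*
p3 O@[(0,0,0)] terminal -1; root [(0,1,1)] d9

value((0,1,1), O) = -1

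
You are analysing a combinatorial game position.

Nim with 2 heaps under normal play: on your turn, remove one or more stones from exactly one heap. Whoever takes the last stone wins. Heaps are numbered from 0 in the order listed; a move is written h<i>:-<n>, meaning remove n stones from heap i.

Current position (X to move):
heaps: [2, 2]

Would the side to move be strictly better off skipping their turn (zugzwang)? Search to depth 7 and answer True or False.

zugzwang((2,2), X) = True

[(2,2)] X move#1: h0:-1:-1/(1,2)*, h0:-2:-1/(0,2), h1:-1:-1/(2,1), h1:-2:-1/(2,0)
[(1,2)] O move#2: h0:-1:-1/(0,2), h1:-1:+1/(1,1)*, h1:-2:-1/(1,0)
[(1,1)] X move#3: h0:-1:-1/(0,1)*, h1:-1:-1/(1,0)
[(0,1)] O move#4: h1:-1:+1/(0,0)*
[(0,0)] end (terminal -1, X#5); searched (2,2) to 7
suppose X passes — search the same position with O to move:
pass> [(2,2)] O move#1: h0:-1:-1/(1,2)*, h0:-2:-1/(0,2), h1:-1:-1/(2,1), h1:-2:-1/(2,0)
pass> [(1,2)] X move#2: h0:-1:-1/(0,2), h1:-1:+1/(1,1)*, h1:-2:-1/(1,0)
pass> [(1,1)] O move#3: h0:-1:-1/(0,1)*, h1:-1:-1/(1,0)
pass> [(0,1)] X move#4: h1:-1:+1/(0,0)*
pass> [(0,0)] end (terminal -1, O#5); searched (2,2) to 7
for X: play -1, pass +1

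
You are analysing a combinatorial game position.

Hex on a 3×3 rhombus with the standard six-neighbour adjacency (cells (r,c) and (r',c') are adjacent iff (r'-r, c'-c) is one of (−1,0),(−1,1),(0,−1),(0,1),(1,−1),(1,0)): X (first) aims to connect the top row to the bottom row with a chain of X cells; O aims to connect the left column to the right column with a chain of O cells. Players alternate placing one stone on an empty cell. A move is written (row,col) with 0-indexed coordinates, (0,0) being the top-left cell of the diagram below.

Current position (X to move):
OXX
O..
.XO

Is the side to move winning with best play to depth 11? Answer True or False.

[OXX/O../.XO] X move#1: (1,1):+1/OXX/OX./.XO*, (1,2):+1/OXX/O.X/.XO, (2,0):+1/OXX/O../XXO
[OXX/OX./.XO] end (terminal -1, O#2); searched OXX/O../.XO to 11

X winning at [OXX/O../.XO]: True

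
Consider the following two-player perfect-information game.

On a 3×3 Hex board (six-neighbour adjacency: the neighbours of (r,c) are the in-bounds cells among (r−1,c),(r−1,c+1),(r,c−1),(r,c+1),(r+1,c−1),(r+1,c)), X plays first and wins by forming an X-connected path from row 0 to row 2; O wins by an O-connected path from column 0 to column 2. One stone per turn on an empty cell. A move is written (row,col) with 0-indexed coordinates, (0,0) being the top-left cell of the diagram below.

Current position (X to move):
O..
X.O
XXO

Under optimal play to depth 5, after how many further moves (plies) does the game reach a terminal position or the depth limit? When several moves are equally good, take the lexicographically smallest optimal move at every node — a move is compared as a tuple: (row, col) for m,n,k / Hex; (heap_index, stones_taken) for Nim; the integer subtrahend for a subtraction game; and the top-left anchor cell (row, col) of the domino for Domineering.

PV length from [O../X.O/XXO]: 1 ply

[O../X.O/XXO] X move#1: (0,1):+1/OX./X.O/XXO*, (0,2):+1/O.X/X.O/XXO, (1,1):+1/O../XXO/XXO
[OX./X.O/XXO] end (terminal -1, O#2); searched O../X.O/XXO to 5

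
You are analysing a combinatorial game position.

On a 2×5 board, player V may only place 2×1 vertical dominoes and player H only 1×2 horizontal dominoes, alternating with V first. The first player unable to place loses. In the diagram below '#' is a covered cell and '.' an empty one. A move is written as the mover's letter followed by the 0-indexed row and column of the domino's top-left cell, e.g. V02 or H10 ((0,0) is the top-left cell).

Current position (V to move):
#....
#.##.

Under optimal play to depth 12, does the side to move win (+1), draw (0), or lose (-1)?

ply 1, V at #..../#.##. | V01=-1→##.../####.*; V04=-1→#...#/#.###
ply 2, H at ##.../####. | H02=-1→####./####.; H03=+1→##.##/####.*
ply 3: ##.##/####. is terminal -1 (V); from #..../#.##. depth 12

value(#..../#.##., V) = -1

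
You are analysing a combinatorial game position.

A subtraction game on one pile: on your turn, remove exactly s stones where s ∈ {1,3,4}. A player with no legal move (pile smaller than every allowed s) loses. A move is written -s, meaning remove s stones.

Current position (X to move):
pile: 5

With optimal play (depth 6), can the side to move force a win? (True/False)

X winning at [5]: True

[5] X move#1: -1:-1/4, -3:+1/2*, -4:-1/1
[2] O move#2: -1:-1/1*
[1] X move#3: -1:+1/0*
[0] end (terminal -1, O#4); searched 5 to 6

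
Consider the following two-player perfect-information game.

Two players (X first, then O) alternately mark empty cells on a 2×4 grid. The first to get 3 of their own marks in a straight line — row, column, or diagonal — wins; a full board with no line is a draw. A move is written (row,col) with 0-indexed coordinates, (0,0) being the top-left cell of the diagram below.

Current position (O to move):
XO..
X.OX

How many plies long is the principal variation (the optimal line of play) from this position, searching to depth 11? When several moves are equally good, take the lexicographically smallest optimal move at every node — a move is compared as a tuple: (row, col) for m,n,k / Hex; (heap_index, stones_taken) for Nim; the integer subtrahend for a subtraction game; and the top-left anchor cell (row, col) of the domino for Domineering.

p1 O@[XO../X.OX]: (0,2)[XOO./X.OX]+0* (0,3)[XO.O/X.OX]+0 (1,1)[XO../XOOX]+0
p2 X@[XOO./X.OX]: (0,3)[XOOX/X.OX]+0* (1,1)[XOO./XXOX]-1
p3 O@[XOOX/X.OX]: (1,1)[XOOX/XOOX]+0*
p4 X@[XOOX/XOOX] terminal +0; root [XO../X.OX] d11

PV length from [XO../X.OX]: 3 plies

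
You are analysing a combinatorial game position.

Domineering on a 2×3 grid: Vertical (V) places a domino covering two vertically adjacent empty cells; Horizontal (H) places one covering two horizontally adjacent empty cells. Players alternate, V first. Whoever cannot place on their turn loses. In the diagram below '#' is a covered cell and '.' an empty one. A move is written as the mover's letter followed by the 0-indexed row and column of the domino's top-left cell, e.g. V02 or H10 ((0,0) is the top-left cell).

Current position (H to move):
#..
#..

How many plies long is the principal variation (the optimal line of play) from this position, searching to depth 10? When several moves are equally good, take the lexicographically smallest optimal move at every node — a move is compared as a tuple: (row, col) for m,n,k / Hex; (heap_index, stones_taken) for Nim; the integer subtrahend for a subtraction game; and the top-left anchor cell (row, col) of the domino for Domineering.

[#../#..] H move#1: H01:+1/###/#..*, H11:+1/#../###
[###/#..] end (terminal -1, V#2); searched #../#.. to 10

PV length from [#../#..]: 1 ply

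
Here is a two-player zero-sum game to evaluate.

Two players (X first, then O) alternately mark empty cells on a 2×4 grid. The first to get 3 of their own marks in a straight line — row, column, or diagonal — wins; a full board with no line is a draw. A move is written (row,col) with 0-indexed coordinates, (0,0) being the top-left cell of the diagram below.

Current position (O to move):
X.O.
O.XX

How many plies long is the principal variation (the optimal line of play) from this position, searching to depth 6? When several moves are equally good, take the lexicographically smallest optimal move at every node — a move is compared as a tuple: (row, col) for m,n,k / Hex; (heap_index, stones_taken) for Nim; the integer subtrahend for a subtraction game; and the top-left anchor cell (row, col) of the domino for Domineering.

PV length from [X.O./O.XX]: 3 plies

ply 1, O at X.O./O.XX | (0,1)=-1→XOO./O.XX; (0,3)=-1→X.OO/O.XX; (1,1)=+0→X.O./OOXX*
ply 2, X at X.O./OOXX | (0,1)=+0→XXO./OOXX*; (0,3)=+0→X.OX/OOXX
ply 3, O at XXO./OOXX | (0,3)=+0→XXOO/OOXX*
ply 4: XXOO/OOXX is terminal +0 (X); from X.O./O.XX depth 6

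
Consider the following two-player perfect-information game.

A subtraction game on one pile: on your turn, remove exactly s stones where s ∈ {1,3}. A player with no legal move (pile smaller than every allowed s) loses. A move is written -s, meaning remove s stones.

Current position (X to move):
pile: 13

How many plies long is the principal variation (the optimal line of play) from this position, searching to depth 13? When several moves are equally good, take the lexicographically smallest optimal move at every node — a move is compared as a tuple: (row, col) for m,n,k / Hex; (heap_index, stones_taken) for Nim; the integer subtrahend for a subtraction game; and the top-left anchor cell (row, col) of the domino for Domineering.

ply 1, X at 13 | -1=+1→12*; -3=+1→10
ply 2, O at 12 | -1=-1→11*; -3=-1→9
ply 3, X at 11 | -1=+1→10*; -3=+1→8
ply 4, O at 10 | -1=-1→9*; -3=-1→7
ply 5, X at 9 | -1=+1→8*; -3=+1→6
ply 6, O at 8 | -1=-1→7*; -3=-1→5
ply 7, X at 7 | -1=+1→6*; -3=+1→4
ply 8, O at 6 | -1=-1→5*; -3=-1→3
ply 9, X at 5 | -1=+1→4*; -3=+1→2
ply 10, O at 4 | -1=-1→3*; -3=-1→1
ply 11, X at 3 | -1=+1→2*; -3=+1→0
ply 12, O at 2 | -1=-1→1*
ply 13, X at 1 | -1=+1→0*
ply 14: 0 is terminal -1 (O); from 13 depth 13

PV length from [13]: 13 plies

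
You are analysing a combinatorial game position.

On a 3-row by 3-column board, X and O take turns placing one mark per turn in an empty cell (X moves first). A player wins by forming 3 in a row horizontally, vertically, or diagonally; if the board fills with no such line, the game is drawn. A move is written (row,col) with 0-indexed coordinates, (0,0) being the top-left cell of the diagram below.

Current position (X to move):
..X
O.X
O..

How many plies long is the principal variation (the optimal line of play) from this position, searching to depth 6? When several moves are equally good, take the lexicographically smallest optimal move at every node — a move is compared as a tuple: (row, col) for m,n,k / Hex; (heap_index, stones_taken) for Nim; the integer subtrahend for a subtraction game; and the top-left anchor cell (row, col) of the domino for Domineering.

p1 X@[..X/O.X/O..]: (0,0)[X.X/O.X/O..]+1* (0,1)[.XX/O.X/O..]-1 (1,1)[..X/OXX/O..]-1 (2,1)[..X/O.X/OX.]-1 (2,2)[..X/O.X/O.X]+1
p2 O@[X.X/O.X/O..]: (0,1)[XOX/O.X/O..]-1* (1,1)[X.X/OOX/O..]-1 (2,1)[X.X/O.X/OO.]-1 (2,2)[X.X/O.X/O.O]-1
p3 X@[XOX/O.X/O..]: (1,1)[XOX/OXX/O..]+0 (2,1)[XOX/O.X/OX.]+0 (2,2)[XOX/O.X/O.X]+1*
p4 O@[XOX/O.X/O.X] terminal -1; root [..X/O.X/O..] d6

PV length from [..X/O.X/O..]: 3 plies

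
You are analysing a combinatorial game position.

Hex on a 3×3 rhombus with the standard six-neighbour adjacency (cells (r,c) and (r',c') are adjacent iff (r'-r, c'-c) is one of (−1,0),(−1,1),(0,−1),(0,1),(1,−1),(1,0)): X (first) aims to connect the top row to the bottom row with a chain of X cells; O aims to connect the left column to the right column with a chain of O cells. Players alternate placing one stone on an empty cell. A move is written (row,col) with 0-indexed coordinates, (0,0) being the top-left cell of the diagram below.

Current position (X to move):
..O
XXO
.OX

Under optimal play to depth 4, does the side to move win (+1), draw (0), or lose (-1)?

value(..O/XXO/.OX, X) = +1

[..O/XXO/.OX] X move#1: (0,0):-1/X.O/XXO/.OX, (0,1):-1/.XO/XXO/.OX, (2,0):+1/..O/XXO/XOX*
[..O/XXO/XOX] O move#2: (0,0):-1/O.O/XXO/XOX*, (0,1):-1/.OO/XXO/XOX
[O.O/XXO/XOX] X move#3: (0,1):+1/OXO/XXO/XOX*
[OXO/XXO/XOX] end (terminal -1, O#4); searched ..O/XXO/.OX to 4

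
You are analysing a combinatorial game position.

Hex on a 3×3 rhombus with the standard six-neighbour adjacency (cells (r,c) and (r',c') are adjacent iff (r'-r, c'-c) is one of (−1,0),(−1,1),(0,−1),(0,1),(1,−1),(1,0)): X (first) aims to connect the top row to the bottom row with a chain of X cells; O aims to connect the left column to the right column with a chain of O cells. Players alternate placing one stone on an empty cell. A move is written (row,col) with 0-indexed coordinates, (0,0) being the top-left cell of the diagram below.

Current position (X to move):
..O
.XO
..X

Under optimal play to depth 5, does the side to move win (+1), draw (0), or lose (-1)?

[..O/.XO/..X] X move#1: (0,0):+1/X.O/.XO/..X*, (0,1):+1/.XO/.XO/..X, (1,0):+1/..O/XXO/..X, (2,0):-1/..O/.XO/X.X, (2,1):-1/..O/.XO/.XX
[X.O/.XO/..X] O move#2: (0,1):-1/XOO/.XO/..X*, (1,0):-1/X.O/OXO/..X, (2,0):-1/X.O/.XO/O.X, (2,1):-1/X.O/.XO/.OX
[XOO/.XO/..X] X move#3: (1,0):+1/XOO/XXO/..X*, (2,0):-1/XOO/.XO/X.X, (2,1):-1/XOO/.XO/.XX
[XOO/XXO/..X] O move#4: (2,0):-1/XOO/XXO/O.X*, (2,1):-1/XOO/XXO/.OX
[XOO/XXO/O.X] X move#5: (2,1):+1/XOO/XXO/OXX*
[XOO/XXO/OXX] end (terminal -1, O#6); searched ..O/.XO/..X to 5

value(..O/.XO/..X, X) = +1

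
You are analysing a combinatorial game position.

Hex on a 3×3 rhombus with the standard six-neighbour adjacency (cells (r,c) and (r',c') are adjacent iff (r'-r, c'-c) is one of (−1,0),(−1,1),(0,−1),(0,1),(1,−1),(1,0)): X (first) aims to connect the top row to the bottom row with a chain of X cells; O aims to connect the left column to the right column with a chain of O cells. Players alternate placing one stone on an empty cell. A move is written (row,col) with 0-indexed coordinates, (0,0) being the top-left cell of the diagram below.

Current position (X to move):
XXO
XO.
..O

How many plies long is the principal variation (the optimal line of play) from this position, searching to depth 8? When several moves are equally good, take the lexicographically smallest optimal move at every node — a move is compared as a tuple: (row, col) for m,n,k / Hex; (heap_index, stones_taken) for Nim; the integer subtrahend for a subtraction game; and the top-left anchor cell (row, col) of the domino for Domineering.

p1 X@[XXO/XO./..O]: (1,2)[XXO/XOX/..O]-1 (2,0)[XXO/XO./X.O]+1* (2,1)[XXO/XO./.XO]-1
p2 O@[XXO/XO./X.O] terminal -1; root [XXO/XO./..O] d8

PV length from [XXO/XO./..O]: 1 ply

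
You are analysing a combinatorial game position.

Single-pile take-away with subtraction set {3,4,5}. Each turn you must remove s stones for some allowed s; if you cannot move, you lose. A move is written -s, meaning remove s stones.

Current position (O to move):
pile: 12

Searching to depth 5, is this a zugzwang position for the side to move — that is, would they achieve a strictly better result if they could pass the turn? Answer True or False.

p1 O@[12]: -3[9]+1* -4[8]+1 -5[7]-1
p2 X@[9]: -3[6]-1* -4[5]-1 -5[4]-1
p3 O@[6]: -3[3]-1 -4[2]+1* -5[1]+1
p4 X@[2] terminal -1; root [12] d5
suppose O passes — search the same position with X to move:
pass> p1 X@[12]: -3[9]+1* -4[8]+1 -5[7]-1
pass> p2 O@[9]: -3[6]-1* -4[5]-1 -5[4]-1
pass> p3 X@[6]: -3[3]-1 -4[2]+1* -5[1]+1
pass> p4 O@[2] terminal -1; root [12] d5
for O: play +1, pass -1

zugzwang(12, O) = False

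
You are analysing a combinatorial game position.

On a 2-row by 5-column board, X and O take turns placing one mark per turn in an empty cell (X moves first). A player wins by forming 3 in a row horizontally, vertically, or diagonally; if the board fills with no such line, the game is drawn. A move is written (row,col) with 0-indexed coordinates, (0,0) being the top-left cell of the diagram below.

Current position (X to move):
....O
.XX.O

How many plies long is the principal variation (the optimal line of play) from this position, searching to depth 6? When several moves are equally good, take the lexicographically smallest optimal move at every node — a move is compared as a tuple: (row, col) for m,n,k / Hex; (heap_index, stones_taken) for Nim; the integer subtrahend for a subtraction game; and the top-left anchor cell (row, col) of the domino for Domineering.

PV length from [....O/.XX.O]: 5 plies

ply 1, X at ....O/.XX.O | (0,0)=+1→X...O/.XX.O*; (0,1)=+1→.X..O/.XX.O; (0,2)=+1→..X.O/.XX.O; (0,3)=+1→...XO/.XX.O; (1,0)=+1→....O/XXX.O; (1,3)=+1→....O/.XXXO
ply 2, O at X...O/.XX.O | (0,1)=-1→XO..O/.XX.O*; (0,2)=-1→X.O.O/.XX.O; (0,3)=-1→X..OO/.XX.O; (1,0)=-1→X...O/OXX.O; (1,3)=-1→X...O/.XXOO
ply 3, X at XO..O/.XX.O | (0,2)=+1→XOX.O/.XX.O*; (0,3)=+1→XO.XO/.XX.O; (1,0)=+1→XO..O/XXX.O; (1,3)=+1→XO..O/.XXXO
ply 4, O at XOX.O/.XX.O | (0,3)=-1→XOXOO/.XX.O*; (1,0)=-1→XOX.O/OXX.O; (1,3)=-1→XOX.O/.XXOO
ply 5, X at XOXOO/.XX.O | (1,0)=+1→XOXOO/XXX.O*; (1,3)=+1→XOXOO/.XXXO
ply 6: XOXOO/XXX.O is terminal -1 (O); from ....O/.XX.O depth 6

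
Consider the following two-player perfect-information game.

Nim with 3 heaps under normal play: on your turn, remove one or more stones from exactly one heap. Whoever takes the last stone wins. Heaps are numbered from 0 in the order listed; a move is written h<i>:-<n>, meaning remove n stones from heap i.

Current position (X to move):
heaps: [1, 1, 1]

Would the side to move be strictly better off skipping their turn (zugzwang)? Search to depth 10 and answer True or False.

ply 1, X at (1,1,1) | h0:-1=+1→(0,1,1)*; h1:-1=+1→(1,0,1); h2:-1=+1→(1,1,0)
ply 2, O at (0,1,1) | h1:-1=-1→(0,0,1)*; h2:-1=-1→(0,1,0)
ply 3, X at (0,0,1) | h2:-1=+1→(0,0,0)*
ply 4: (0,0,0) is terminal -1 (O); from (1,1,1) depth 10
pass branch (O moves first from the same position):
  | ply 1, O at (1,1,1) | h0:-1=+1→(0,1,1)*; h1:-1=+1→(1,0,1); h2:-1=+1→(1,1,0)
  | ply 2, X at (0,1,1) | h1:-1=-1→(0,0,1)*; h2:-1=-1→(0,1,0)
  | ply 3, O at (0,0,1) | h2:-1=+1→(0,0,0)*
  | ply 4: (0,0,0) is terminal -1 (X); from (1,1,1) depth 10
X moving scores +1; X passing scores -1

zugzwang((1,1,1), X) = False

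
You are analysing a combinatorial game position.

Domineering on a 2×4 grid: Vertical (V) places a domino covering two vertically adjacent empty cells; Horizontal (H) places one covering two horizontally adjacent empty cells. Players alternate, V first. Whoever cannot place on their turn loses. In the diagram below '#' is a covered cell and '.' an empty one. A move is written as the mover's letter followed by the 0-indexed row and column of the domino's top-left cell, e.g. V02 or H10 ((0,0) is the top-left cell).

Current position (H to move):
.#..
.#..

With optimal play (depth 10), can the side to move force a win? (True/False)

[.#../.#..] H move#1: H02:+1/.###/.#..*, H12:+1/.#../.###
[.###/.#..] V move#2: V00:-1/####/##..*
[####/##..] H move#3: H12:+1/####/####*
[####/####] end (terminal -1, V#4); searched .#../.#.. to 10

H winning at [.#../.#..]: True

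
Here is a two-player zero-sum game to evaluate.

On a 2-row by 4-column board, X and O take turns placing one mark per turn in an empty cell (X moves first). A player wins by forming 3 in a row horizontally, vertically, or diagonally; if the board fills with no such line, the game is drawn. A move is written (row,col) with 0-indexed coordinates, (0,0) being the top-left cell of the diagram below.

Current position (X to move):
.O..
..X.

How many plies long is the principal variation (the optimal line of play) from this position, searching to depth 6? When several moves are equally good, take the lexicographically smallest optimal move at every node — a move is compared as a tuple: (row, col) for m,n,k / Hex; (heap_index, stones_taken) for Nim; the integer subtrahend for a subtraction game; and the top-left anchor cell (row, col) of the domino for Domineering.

p1 X@[.O../..X.]: (0,0)[XO../..X.]+0 (0,2)[.OX./..X.]+0 (0,3)[.O.X/..X.]+0 (1,0)[.O../X.X.]+0 (1,1)[.O../.XX.]+1* (1,3)[.O../..XX]+0
p2 O@[.O../.XX.]: (0,0)[OO../.XX.]-1* (0,2)[.OO./.XX.]-1 (0,3)[.O.O/.XX.]-1 (1,0)[.O../OXX.]-1 (1,3)[.O../.XXO]-1
p3 X@[OO../.XX.]: (0,2)[OOX./.XX.]+1* (0,3)[OO.X/.XX.]-1 (1,0)[OO../XXX.]+1 (1,3)[OO../.XXX]+1
p4 O@[OOX./.XX.]: (0,3)[OOXO/.XX.]-1* (1,0)[OOX./OXX.]-1 (1,3)[OOX./.XXO]-1
p5 X@[OOXO/.XX.]: (1,0)[OOXO/XXX.]+1* (1,3)[OOXO/.XXX]+1
p6 O@[OOXO/XXX.] terminal -1; root [.O../..X.] d6

PV length from [.O../..X.]: 5 plies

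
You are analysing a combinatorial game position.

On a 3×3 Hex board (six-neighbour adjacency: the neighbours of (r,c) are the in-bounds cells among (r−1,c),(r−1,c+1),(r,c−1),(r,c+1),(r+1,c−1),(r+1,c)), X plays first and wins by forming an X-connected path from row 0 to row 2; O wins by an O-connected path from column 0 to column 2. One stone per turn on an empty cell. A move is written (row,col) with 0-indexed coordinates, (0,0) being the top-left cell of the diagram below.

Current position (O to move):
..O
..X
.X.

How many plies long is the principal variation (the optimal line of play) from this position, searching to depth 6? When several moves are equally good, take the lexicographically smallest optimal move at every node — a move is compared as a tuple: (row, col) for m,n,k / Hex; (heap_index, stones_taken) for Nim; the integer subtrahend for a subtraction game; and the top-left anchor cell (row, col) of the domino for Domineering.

[..O/..X/.X.] O move#1: (0,0):+1/O.O/..X/.X.*, (0,1):+1/.OO/..X/.X., (1,0):+1/..O/O.X/.X., (1,1):+1/..O/.OX/.X., (2,0):+1/..O/..X/OX., (2,2):-1/..O/..X/.XO
[O.O/..X/.X.] X move#2: (0,1):-1/OXO/..X/.X.*, (1,0):-1/O.O/X.X/.X., (1,1):-1/O.O/.XX/.X., (2,0):-1/O.O/..X/XX., (2,2):-1/O.O/..X/.XX
[OXO/..X/.X.] O move#3: (1,0):-1/OXO/O.X/.X., (1,1):+1/OXO/.OX/.X.*, (2,0):-1/OXO/..X/OX., (2,2):-1/OXO/..X/.XO
[OXO/.OX/.X.] X move#4: (1,0):-1/OXO/XOX/.X.*, (2,0):-1/OXO/.OX/XX., (2,2):-1/OXO/.OX/.XX
[OXO/XOX/.X.] O move#5: (2,0):+1/OXO/XOX/OX.*, (2,2):-1/OXO/XOX/.XO
[OXO/XOX/OX.] end (terminal -1, X#6); searched ..O/..X/.X. to 6

PV length from [..O/..X/.X.]: 5 plies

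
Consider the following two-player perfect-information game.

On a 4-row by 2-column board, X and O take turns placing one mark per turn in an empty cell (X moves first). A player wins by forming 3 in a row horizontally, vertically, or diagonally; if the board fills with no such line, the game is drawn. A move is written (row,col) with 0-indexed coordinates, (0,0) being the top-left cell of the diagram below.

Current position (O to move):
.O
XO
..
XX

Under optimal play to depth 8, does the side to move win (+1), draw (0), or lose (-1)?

[.O/XO/../XX] O move#1: (0,0):-1/OO/XO/../XX, (2,0):+0/.O/XO/O./XX, (2,1):+1/.O/XO/.O/XX*
[.O/XO/.O/XX] end (terminal -1, X#2); searched .O/XO/../XX to 8

value(.O/XO/../XX, O) = +1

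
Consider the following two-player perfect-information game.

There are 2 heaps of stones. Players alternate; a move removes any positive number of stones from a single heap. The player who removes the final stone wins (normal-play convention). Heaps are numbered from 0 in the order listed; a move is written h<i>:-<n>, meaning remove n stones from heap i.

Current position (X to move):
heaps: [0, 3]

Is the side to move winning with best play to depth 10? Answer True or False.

X winning at [(0,3)]: True

ply 1, X at (0,3) | h1:-1=-1→(0,2); h1:-2=-1→(0,1); h1:-3=+1→(0,0)*
ply 2: (0,0) is terminal -1 (O); from (0,3) depth 10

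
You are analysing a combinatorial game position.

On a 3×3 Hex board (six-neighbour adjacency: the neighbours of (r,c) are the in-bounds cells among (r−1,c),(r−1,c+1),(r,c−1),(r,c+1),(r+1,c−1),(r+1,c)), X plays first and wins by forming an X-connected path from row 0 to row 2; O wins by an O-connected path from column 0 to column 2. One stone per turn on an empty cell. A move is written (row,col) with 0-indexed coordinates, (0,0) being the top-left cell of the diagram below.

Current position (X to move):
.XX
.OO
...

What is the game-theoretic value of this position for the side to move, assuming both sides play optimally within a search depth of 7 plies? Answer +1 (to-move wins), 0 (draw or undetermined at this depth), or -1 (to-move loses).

value(.XX/.OO/..., X) = -1

[.XX/.OO/...] X move#1: (0,0):-1/XXX/.OO/...*, (1,0):-1/.XX/XOO/..., (2,0):-1/.XX/.OO/X.., (2,1):-1/.XX/.OO/.X., (2,2):-1/.XX/.OO/..X
[XXX/.OO/...] O move#2: (1,0):+1/XXX/OOO/...*, (2,0):+1/XXX/.OO/O.., (2,1):+1/XXX/.OO/.O., (2,2):+1/XXX/.OO/..O
[XXX/OOO/...] end (terminal -1, X#3); searched .XX/.OO/... to 7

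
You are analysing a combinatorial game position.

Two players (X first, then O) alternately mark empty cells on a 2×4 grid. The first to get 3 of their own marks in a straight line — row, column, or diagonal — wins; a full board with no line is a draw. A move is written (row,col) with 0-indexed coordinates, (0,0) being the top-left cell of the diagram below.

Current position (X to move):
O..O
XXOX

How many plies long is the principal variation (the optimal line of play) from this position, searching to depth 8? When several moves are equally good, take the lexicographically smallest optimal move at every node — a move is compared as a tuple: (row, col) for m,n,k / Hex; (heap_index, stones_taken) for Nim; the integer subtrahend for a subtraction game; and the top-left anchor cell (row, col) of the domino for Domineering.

PV length from [O..O/XXOX]: 2 plies

[O..O/XXOX] X move#1: (0,1):+0/OX.O/XXOX*, (0,2):+0/O.XO/XXOX
[OX.O/XXOX] O move#2: (0,2):+0/OXOO/XXOX*
[OXOO/XXOX] end (terminal +0, X#3); searched O..O/XXOX to 8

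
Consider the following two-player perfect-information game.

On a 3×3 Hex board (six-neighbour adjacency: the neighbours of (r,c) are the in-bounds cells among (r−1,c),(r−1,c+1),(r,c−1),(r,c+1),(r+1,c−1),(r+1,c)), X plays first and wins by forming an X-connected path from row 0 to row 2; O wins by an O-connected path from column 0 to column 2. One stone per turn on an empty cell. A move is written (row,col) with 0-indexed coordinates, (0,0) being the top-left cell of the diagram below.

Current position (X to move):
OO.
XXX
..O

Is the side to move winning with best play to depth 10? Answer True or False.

ply 1, X at OO./XXX/..O | (0,2)=+1→OOX/XXX/..O*; (2,0)=-1→OO./XXX/X.O; (2,1)=-1→OO./XXX/.XO
ply 2, O at OOX/XXX/..O | (2,0)=-1→OOX/XXX/O.O*; (2,1)=-1→OOX/XXX/.OO
ply 3, X at OOX/XXX/O.O | (2,1)=+1→OOX/XXX/OXO*
ply 4: OOX/XXX/OXO is terminal -1 (O); from OO./XXX/..O depth 10

X winning at [OO./XXX/..O]: True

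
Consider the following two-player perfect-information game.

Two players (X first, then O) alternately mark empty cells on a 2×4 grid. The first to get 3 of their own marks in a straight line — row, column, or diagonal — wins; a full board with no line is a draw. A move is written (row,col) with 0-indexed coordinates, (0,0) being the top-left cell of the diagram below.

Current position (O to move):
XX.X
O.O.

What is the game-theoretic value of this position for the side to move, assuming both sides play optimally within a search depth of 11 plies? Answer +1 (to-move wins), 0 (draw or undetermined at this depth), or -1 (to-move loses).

ply 1, O at XX.X/O.O. | (0,2)=+0→XXOX/O.O.; (1,1)=+1→XX.X/OOO.*; (1,3)=-1→XX.X/O.OO
ply 2: XX.X/OOO. is terminal -1 (X); from XX.X/O.O. depth 11

value(XX.X/O.O., O) = +1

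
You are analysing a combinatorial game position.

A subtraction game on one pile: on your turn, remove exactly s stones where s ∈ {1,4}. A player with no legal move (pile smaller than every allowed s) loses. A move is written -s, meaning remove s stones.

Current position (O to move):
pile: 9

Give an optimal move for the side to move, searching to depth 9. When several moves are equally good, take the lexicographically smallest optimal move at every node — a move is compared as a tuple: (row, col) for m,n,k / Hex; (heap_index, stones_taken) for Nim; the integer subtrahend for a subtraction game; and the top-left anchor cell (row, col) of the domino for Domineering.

[9] O move#1: -1:-1/8, -4:+1/5*
[5] X move#2: -1:-1/4*, -4:-1/1
[4] O move#3: -1:-1/3, -4:+1/0*
[0] end (terminal -1, X#4); searched 9 to 9

O's best at [9]: -4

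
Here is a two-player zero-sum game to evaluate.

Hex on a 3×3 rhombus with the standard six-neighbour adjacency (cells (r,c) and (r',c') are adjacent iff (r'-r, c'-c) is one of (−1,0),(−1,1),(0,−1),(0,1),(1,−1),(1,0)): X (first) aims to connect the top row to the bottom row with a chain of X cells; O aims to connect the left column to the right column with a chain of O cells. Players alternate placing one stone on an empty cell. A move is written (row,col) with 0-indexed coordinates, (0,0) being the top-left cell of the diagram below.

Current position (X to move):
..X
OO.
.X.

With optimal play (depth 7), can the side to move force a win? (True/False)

p1 X@[..X/OO./.X.]: (0,0)[X.X/OO./.X.]-1 (0,1)[.XX/OO./.X.]-1 (1,2)[..X/OOX/.X.]+1* (2,0)[..X/OO./XX.]-1 (2,2)[..X/OO./.XX]-1
p2 O@[..X/OOX/.X.] terminal -1; root [..X/OO./.X.] d7

X winning at [..X/OO./.X.]: True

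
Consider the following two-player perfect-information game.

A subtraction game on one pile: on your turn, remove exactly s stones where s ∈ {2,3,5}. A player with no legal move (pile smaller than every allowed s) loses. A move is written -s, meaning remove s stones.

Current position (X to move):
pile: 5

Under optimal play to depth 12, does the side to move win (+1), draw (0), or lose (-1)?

value(5, X) = +1

p1 X@[5]: -2[3]-1 -3[2]-1 -5[0]+1*
p2 O@[0] terminal -1; root [5] d12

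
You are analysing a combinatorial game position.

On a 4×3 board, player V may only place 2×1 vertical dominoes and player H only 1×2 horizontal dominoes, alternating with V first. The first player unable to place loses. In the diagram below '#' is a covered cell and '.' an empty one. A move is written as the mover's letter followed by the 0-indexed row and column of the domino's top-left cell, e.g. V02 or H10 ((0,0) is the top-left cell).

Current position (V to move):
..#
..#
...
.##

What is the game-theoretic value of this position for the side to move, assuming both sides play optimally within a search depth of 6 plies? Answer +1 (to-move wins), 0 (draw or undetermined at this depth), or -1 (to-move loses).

[..#/..#/.../.##] V move#1: V00:+1/#.#/#.#/.../.##*, V01:+1/.##/.##/.../.##, V10:+1/..#/#.#/#../.##, V11:+1/..#/.##/.#./.##, V20:-1/..#/..#/#../###
[#.#/#.#/.../.##] H move#2: H20:-1/#.#/#.#/##./.##*, H21:-1/#.#/#.#/.##/.##
[#.#/#.#/##./.##] V move#3: V01:+1/###/###/##./.##*
[###/###/##./.##] end (terminal -1, H#4); searched ..#/..#/.../.## to 6

value(..#/..#/.../.##, V) = +1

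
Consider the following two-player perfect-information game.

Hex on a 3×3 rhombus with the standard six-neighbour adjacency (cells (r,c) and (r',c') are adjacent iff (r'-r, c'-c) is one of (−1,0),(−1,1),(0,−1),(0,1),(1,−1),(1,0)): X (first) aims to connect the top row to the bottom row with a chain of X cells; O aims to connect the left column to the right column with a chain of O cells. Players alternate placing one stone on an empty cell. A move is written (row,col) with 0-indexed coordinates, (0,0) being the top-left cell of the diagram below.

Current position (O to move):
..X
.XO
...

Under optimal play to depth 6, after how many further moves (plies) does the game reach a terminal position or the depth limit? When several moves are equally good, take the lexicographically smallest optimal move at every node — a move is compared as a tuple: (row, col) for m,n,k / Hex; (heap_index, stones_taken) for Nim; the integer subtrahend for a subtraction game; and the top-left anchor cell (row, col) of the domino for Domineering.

PV length from [..X/.XO/...]: 4 plies

[..X/.XO/...] O move#1: (0,0):-1/O.X/.XO/...*, (0,1):-1/.OX/.XO/..., (1,0):-1/..X/OXO/..., (2,0):-1/..X/.XO/O.., (2,1):-1/..X/.XO/.O., (2,2):-1/..X/.XO/..O
[O.X/.XO/...] X move#2: (0,1):+1/OXX/.XO/...*, (1,0):+1/O.X/XXO/..., (2,0):+1/O.X/.XO/X.., (2,1):+1/O.X/.XO/.X., (2,2):+1/O.X/.XO/..X
[OXX/.XO/...] O move#3: (1,0):-1/OXX/OXO/...*, (2,0):-1/OXX/.XO/O.., (2,1):-1/OXX/.XO/.O., (2,2):-1/OXX/.XO/..O
[OXX/OXO/...] X move#4: (2,0):+1/OXX/OXO/X..*, (2,1):+1/OXX/OXO/.X., (2,2):+1/OXX/OXO/..X
[OXX/OXO/X..] end (terminal -1, O#5); searched ..X/.XO/... to 6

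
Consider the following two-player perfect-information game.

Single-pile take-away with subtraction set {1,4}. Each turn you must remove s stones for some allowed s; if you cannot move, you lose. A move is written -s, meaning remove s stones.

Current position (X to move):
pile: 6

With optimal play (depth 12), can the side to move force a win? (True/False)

X winning at [6]: True

[6] X move#1: -1:+1/5*, -4:+1/2
[5] O move#2: -1:-1/4*, -4:-1/1
[4] X move#3: -1:-1/3, -4:+1/0*
[0] end (terminal -1, O#4); searched 6 to 12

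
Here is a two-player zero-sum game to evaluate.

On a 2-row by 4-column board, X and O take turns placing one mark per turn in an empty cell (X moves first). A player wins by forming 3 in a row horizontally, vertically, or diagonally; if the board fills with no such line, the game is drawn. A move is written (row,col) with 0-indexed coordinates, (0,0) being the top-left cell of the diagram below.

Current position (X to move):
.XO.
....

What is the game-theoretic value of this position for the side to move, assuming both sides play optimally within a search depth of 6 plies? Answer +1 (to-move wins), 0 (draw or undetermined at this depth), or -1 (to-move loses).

p1 X@[.XO./....]: (0,0)[XXO./....]+0* (0,3)[.XOX/....]+0 (1,0)[.XO./X...]+0 (1,1)[.XO./.X..]+0 (1,2)[.XO./..X.]+0 (1,3)[.XO./...X]+0
p2 O@[XXO./....]: (0,3)[XXOO/....]+0* (1,0)[XXO./O...]+0 (1,1)[XXO./.O..]+0 (1,2)[XXO./..O.]+0 (1,3)[XXO./...O]+0
p3 X@[XXOO/....]: (1,0)[XXOO/X...]+0* (1,1)[XXOO/.X..]+0 (1,2)[XXOO/..X.]+0 (1,3)[XXOO/...X]+0
p4 O@[XXOO/X...]: (1,1)[XXOO/XO..]+0* (1,2)[XXOO/X.O.]+0 (1,3)[XXOO/X..O]+0
p5 X@[XXOO/XO..]: (1,2)[XXOO/XOX.]+0* (1,3)[XXOO/XO.X]+0
p6 O@[XXOO/XOX.]: (1,3)[XXOO/XOXO]+0*
p7 X@[XXOO/XOXO] terminal +0; root [.XO./....] d6

value(.XO./...., X) = 0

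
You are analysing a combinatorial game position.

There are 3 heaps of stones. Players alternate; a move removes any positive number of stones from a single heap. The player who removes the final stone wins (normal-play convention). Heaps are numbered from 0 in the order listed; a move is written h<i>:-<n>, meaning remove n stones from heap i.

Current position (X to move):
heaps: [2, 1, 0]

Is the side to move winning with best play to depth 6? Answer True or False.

X winning at [(2,1,0)]: True

p1 X@[(2,1,0)]: h0:-1[(1,1,0)]+1* h0:-2[(0,1,0)]-1 h1:-1[(2,0,0)]-1
p2 O@[(1,1,0)]: h0:-1[(0,1,0)]-1* h1:-1[(1,0,0)]-1
p3 X@[(0,1,0)]: h1:-1[(0,0,0)]+1*
p4 O@[(0,0,0)] terminal -1; root [(2,1,0)] d6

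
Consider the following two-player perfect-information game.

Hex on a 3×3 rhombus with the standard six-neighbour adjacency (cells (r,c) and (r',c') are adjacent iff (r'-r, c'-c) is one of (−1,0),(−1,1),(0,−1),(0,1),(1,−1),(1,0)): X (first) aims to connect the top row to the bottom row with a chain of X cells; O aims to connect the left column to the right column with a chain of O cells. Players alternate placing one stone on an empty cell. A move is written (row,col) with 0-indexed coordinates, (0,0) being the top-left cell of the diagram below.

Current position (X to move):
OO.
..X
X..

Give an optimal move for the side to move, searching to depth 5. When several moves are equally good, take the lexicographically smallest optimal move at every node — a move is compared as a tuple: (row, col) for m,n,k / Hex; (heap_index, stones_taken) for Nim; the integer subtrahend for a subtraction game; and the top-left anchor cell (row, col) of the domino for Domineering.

X's best at [OO./..X/X..]: (0,2)

p1 X@[OO./..X/X..]: (0,2)[OOX/..X/X..]+1* (1,0)[OO./X.X/X..]-1 (1,1)[OO./.XX/X..]-1 (2,1)[OO./..X/XX.]-1 (2,2)[OO./..X/X.X]-1
p2 O@[OOX/..X/X..]: (1,0)[OOX/O.X/X..]-1* (1,1)[OOX/.OX/X..]-1 (2,1)[OOX/..X/XO.]-1 (2,2)[OOX/..X/X.O]-1
p3 X@[OOX/O.X/X..]: (1,1)[OOX/OXX/X..]+1* (2,1)[OOX/O.X/XX.]+1 (2,2)[OOX/O.X/X.X]+1
p4 O@[OOX/OXX/X..] terminal -1; root [OO./..X/X..] d5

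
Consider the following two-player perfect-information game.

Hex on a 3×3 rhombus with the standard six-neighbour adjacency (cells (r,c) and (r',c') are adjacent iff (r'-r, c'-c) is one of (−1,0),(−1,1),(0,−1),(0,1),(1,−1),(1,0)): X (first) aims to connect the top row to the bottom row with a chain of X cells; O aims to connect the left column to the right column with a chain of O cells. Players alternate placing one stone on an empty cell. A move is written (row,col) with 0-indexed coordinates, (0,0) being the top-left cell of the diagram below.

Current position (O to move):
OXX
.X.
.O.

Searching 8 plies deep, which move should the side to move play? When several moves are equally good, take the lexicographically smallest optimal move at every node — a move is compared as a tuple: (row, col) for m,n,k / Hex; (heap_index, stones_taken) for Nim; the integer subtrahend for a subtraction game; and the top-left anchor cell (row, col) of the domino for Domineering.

[OXX/.X./.O.] O move#1: (1,0):-1/OXX/OX./.O., (1,2):-1/OXX/.XO/.O., (2,0):+1/OXX/.X./OO.*, (2,2):-1/OXX/.X./.OO
[OXX/.X./OO.] X move#2: (1,0):-1/OXX/XX./OO.*, (1,2):-1/OXX/.XX/OO., (2,2):-1/OXX/.X./OOX
[OXX/XX./OO.] O move#3: (1,2):+1/OXX/XXO/OO.*, (2,2):+1/OXX/XX./OOO
[OXX/XXO/OO.] end (terminal -1, X#4); searched OXX/.X./.O. to 8

O's best at [OXX/.X./.O.]: (2,0)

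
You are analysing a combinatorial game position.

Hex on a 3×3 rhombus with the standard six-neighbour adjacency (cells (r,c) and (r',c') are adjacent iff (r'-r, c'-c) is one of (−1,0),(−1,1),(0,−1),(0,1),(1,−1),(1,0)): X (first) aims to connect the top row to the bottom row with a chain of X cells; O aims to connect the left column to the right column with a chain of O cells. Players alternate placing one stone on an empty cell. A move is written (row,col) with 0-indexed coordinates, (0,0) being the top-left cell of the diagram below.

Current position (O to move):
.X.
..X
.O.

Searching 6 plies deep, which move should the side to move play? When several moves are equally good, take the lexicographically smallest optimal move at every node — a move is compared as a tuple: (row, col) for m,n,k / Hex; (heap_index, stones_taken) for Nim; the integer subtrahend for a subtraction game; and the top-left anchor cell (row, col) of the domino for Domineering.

O's best at [.X./..X/.O.]: (1,1)

[.X./..X/.O.] O move#1: (0,0):-1/OX./..X/.O., (0,2):-1/.XO/..X/.O., (1,0):-1/.X./O.X/.O., (1,1):+1/.X./.OX/.O.*, (2,0):-1/.X./..X/OO., (2,2):-1/.X./..X/.OO
[.X./.OX/.O.] X move#2: (0,0):-1/XX./.OX/.O.*, (0,2):-1/.XX/.OX/.O., (1,0):-1/.X./XOX/.O., (2,0):-1/.X./.OX/XO., (2,2):-1/.X./.OX/.OX
[XX./.OX/.O.] O move#3: (0,2):+1/XXO/.OX/.O.*, (1,0):+1/XX./OOX/.O., (2,0):+1/XX./.OX/OO., (2,2):+1/XX./.OX/.OO
[XXO/.OX/.O.] X move#4: (1,0):-1/XXO/XOX/.O.*, (2,0):-1/XXO/.OX/XO., (2,2):-1/XXO/.OX/.OX
[XXO/XOX/.O.] O move#5: (2,0):+1/XXO/XOX/OO.*, (2,2):-1/XXO/XOX/.OO
[XXO/XOX/OO.] end (terminal -1, X#6); searched .X./..X/.O. to 6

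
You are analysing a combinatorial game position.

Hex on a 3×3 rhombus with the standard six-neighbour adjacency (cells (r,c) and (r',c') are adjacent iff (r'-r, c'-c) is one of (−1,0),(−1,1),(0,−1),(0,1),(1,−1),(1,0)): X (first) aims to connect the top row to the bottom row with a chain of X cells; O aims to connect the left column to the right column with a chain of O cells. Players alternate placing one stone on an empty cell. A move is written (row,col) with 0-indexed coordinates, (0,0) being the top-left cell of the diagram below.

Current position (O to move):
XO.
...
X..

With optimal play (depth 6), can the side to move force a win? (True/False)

O winning at [XO./.../X..]: False

p1 O@[XO./.../X..]: (0,2)[XOO/.../X..]-1* (1,0)[XO./O../X..]-1 (1,1)[XO./.O./X..]-1 (1,2)[XO./..O/X..]-1 (2,1)[XO./.../XO.]-1 (2,2)[XO./.../X.O]-1
p2 X@[XOO/.../X..]: (1,0)[XOO/X../X..]+1* (1,1)[XOO/.X./X..]-1 (1,2)[XOO/..X/X..]-1 (2,1)[XOO/.../XX.]-1 (2,2)[XOO/.../X.X]-1
p3 O@[XOO/X../X..] terminal -1; root [XO./.../X..] d6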